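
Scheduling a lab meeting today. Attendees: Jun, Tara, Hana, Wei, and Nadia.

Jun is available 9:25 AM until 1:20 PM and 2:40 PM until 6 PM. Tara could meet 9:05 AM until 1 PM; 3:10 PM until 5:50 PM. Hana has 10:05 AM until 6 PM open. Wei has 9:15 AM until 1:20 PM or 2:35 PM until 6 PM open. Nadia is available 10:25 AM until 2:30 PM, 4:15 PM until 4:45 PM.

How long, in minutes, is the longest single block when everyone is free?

155

Jun ∩ Tara: 09:25-13:00, 15:10-17:50.
Jun ∩ Tara ∩ Hana: 10:05-13:00, 15:10-17:50.
Jun ∩ Tara ∩ Hana ∩ Wei: 10:05-13:00, 15:10-17:50.
Jun ∩ Tara ∩ Hana ∩ Wei ∩ Nadia: 10:25-13:00, 16:15-16:45.
So the common availability across everyone is 10:25-13:00, 16:15-16:45.
The longest is 10:25-13:00 at 155 minutes.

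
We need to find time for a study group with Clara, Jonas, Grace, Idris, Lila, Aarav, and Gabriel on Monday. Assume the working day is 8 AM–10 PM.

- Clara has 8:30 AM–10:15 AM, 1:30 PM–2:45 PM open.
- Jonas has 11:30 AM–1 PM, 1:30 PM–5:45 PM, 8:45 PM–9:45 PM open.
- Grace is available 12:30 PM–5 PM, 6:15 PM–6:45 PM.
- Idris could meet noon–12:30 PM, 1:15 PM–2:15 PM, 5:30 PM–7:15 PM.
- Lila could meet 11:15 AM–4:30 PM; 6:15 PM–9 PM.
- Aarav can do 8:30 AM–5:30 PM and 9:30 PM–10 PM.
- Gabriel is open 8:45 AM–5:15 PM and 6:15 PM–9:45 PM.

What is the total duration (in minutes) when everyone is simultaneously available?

45

Clara ∩ Jonas: 13:30-14:45.
Clara ∩ Jonas ∩ Grace: 13:30-14:45.
Clara ∩ Jonas ∩ Grace ∩ Idris: 13:30-14:15.
Clara ∩ Jonas ∩ Grace ∩ Idris ∩ Lila: 13:30-14:15.
Clara ∩ Jonas ∩ Grace ∩ Idris ∩ Lila ∩ Aarav: 13:30-14:15.
Clara ∩ Jonas ∩ Grace ∩ Idris ∩ Lila ∩ Aarav ∩ Gabriel: 13:30-14:15.
That's a single block of 45 minutes.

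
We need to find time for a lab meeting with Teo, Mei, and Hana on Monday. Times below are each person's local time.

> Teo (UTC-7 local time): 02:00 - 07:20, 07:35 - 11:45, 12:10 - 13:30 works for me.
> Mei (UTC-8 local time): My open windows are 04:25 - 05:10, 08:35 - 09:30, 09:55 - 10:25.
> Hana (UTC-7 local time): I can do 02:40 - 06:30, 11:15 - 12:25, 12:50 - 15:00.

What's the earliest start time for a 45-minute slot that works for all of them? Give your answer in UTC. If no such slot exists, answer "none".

Teo in UTC: 09:00-14:20, 14:35-18:45, 19:10-20:30 (add 7h to convert from UTC-7).
Mei in UTC: 12:25-13:10, 16:35-17:30, 17:55-18:25 (add 8h to convert from UTC-8).
Hana in UTC: 09:40-13:30, 18:15-19:25, 19:50-22:00 (add 7h to convert from UTC-7).
Teo ∩ Mei: 12:25-13:10, 16:35-17:30, 17:55-18:25.
Teo ∩ Mei ∩ Hana: 12:25-13:10, 18:15-18:25.
The first common window of at least 45 minutes is 12:25-13:10, so the earliest start is 12:25.

12:25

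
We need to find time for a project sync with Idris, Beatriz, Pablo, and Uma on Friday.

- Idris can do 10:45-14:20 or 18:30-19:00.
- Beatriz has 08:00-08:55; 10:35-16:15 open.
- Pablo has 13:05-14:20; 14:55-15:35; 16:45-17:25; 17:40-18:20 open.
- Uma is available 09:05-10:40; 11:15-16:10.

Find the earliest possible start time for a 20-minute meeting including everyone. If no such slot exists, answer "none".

13:05

Idris ∩ Beatriz: 10:45-14:20.
Idris ∩ Beatriz ∩ Pablo: 13:05-14:20.
Idris ∩ Beatriz ∩ Pablo ∩ Uma: 13:05-14:20.
Those are the intersection windows.
The first common window of at least 20 minutes is 13:05-14:20, so the earliest start is 13:05.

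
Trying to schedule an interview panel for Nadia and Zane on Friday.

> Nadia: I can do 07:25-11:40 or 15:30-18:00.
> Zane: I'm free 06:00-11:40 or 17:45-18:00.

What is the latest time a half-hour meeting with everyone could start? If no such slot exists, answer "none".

Nadia ∩ Zane: 07:25-11:40, 17:45-18:00.
So the common availability across everyone is 07:25-11:40, 17:45-18:00.
The last common window of at least 30 minutes is 07:25-11:40; a 30-minute meeting can start as late as 11:10 and still end by 11:40.

11:10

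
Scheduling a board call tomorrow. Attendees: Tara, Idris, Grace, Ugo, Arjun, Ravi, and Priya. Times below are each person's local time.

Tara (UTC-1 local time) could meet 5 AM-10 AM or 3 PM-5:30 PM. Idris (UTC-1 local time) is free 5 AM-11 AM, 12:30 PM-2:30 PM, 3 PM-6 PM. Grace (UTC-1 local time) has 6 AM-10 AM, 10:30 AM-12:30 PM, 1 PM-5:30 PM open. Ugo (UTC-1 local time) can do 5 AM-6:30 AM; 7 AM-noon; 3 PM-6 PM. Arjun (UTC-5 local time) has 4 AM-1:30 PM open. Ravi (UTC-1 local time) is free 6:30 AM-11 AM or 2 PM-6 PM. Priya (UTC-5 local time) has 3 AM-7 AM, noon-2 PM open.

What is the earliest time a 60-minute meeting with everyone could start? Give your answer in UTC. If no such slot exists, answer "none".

Tara in UTC: 06:00-11:00, 16:00-18:30 (add 1h to convert from UTC-1).
Idris in UTC: 06:00-12:00, 13:30-15:30, 16:00-19:00 (add 1h to convert from UTC-1).
Grace in UTC: 07:00-11:00, 11:30-13:30, 14:00-18:30 (add 1h to convert from UTC-1).
Ugo in UTC: 06:00-07:30, 08:00-13:00, 16:00-19:00 (add 1h to convert from UTC-1).
Arjun in UTC: 09:00-18:30 (add 5h to convert from UTC-5).
Ravi in UTC: 07:30-12:00, 15:00-19:00 (add 1h to convert from UTC-1).
Priya in UTC: 08:00-12:00, 17:00-19:00 (add 5h to convert from UTC-5).
Tara ∩ Idris: 06:00-11:00, 16:00-18:30.
Tara ∩ Idris ∩ Grace: 07:00-11:00, 16:00-18:30.
Tara ∩ Idris ∩ Grace ∩ Ugo: 07:00-07:30, 08:00-11:00, 16:00-18:30.
Tara ∩ Idris ∩ Grace ∩ Ugo ∩ Arjun: 09:00-11:00, 16:00-18:30.
Tara ∩ Idris ∩ Grace ∩ Ugo ∩ Arjun ∩ Ravi: 09:00-11:00, 16:00-18:30.
Tara ∩ Idris ∩ Grace ∩ Ugo ∩ Arjun ∩ Ravi ∩ Priya: 09:00-11:00, 17:00-18:30.
So the common availability across everyone is 09:00-11:00, 17:00-18:30.
The first common window of at least 60 minutes is 09:00-11:00, so the earliest start is 09:00.

09:00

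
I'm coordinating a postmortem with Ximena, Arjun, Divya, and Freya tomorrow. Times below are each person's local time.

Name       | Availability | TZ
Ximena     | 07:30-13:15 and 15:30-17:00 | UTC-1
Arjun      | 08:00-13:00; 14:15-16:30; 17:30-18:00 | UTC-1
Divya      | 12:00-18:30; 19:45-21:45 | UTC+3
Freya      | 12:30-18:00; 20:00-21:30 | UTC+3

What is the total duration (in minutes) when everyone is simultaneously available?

300

Ximena in UTC: 08:30-14:15, 16:30-18:00 (add 1h to convert from UTC-1).
Arjun in UTC: 09:00-14:00, 15:15-17:30, 18:30-19:00 (add 1h to convert from UTC-1).
Divya in UTC: 09:00-15:30, 16:45-18:45 (subtract 3h to convert from UTC+3).
Freya in UTC: 09:30-15:00, 17:00-18:30 (subtract 3h to convert from UTC+3).
Ximena ∩ Arjun: 09:00-14:00, 16:30-17:30.
Ximena ∩ Arjun ∩ Divya: 09:00-14:00, 16:45-17:30.
Ximena ∩ Arjun ∩ Divya ∩ Freya: 09:30-14:00, 17:00-17:30.
So the common availability across everyone is 09:30-14:00, 17:00-17:30.
Summing the common windows: 270 + 30 = 300 minutes.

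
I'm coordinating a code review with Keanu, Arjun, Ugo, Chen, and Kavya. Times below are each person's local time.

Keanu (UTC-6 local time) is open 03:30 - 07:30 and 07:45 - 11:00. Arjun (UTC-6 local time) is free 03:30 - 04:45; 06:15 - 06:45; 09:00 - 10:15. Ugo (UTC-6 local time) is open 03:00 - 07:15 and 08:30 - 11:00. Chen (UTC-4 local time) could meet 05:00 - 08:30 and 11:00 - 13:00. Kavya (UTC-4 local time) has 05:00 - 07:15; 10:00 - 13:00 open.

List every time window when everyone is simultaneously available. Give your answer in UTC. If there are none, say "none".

09:30-10:45, 15:00-16:15

Keanu in UTC: 09:30-13:30, 13:45-17:00 (add 6h to convert from UTC-6).
Arjun in UTC: 09:30-10:45, 12:15-12:45, 15:00-16:15 (add 6h to convert from UTC-6).
Ugo in UTC: 09:00-13:15, 14:30-17:00 (add 6h to convert from UTC-6).
Chen in UTC: 09:00-12:30, 15:00-17:00 (add 4h to convert from UTC-4).
Kavya in UTC: 09:00-11:15, 14:00-17:00 (add 4h to convert from UTC-4).
Keanu ∩ Arjun: 09:30-10:45, 12:15-12:45, 15:00-16:15.
Keanu ∩ Arjun ∩ Ugo: 09:30-10:45, 12:15-12:45, 15:00-16:15.
Keanu ∩ Arjun ∩ Ugo ∩ Chen: 09:30-10:45, 12:15-12:30, 15:00-16:15.
Keanu ∩ Arjun ∩ Ugo ∩ Chen ∩ Kavya: 09:30-10:45, 15:00-16:15.
Those are the intersection windows.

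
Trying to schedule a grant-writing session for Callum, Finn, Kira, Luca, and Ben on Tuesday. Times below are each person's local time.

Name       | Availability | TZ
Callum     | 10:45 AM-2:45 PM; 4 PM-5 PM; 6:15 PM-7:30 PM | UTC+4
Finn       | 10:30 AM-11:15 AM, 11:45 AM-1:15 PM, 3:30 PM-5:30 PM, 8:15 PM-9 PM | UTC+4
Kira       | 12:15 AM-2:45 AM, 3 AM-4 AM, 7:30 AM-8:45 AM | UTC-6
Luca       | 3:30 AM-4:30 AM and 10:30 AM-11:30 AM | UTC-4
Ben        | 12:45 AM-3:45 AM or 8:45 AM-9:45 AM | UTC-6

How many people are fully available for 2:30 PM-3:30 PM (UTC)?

2

Callum in UTC: 06:45-10:45, 12:00-13:00, 14:15-15:30 (subtract 4h to convert from UTC+4).
Finn in UTC: 06:30-07:15, 07:45-09:15, 11:30-13:30, 16:15-17:00 (subtract 4h to convert from UTC+4).
Kira in UTC: 06:15-08:45, 09:00-10:00, 13:30-14:45 (add 6h to convert from UTC-6).
Luca in UTC: 07:30-08:30, 14:30-15:30 (add 4h to convert from UTC-4).
Ben in UTC: 06:45-09:45, 14:45-15:45 (add 6h to convert from UTC-6).
Callum and Luca can make the full 14:30-15:30 slot — that's 2.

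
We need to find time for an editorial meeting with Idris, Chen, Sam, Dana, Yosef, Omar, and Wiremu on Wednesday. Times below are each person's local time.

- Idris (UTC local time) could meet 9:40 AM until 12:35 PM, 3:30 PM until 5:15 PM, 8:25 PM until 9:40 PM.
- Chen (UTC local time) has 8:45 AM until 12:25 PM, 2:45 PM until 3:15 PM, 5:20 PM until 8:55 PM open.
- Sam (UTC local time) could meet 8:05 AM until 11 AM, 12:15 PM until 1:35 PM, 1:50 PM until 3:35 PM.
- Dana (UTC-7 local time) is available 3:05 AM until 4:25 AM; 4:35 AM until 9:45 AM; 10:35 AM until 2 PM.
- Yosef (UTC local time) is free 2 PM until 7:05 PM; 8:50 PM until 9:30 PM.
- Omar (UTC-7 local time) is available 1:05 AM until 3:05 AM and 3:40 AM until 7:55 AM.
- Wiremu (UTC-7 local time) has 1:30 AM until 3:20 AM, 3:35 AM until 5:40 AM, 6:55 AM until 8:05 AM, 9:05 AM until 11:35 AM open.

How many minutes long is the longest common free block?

0

Idris in UTC: 09:40-12:35, 15:30-17:15, 20:25-21:40.
Chen in UTC: 08:45-12:25, 14:45-15:15, 17:20-20:55.
Sam in UTC: 08:05-11:00, 12:15-13:35, 13:50-15:35.
Dana in UTC: 10:05-11:25, 11:35-16:45, 17:35-21:00 (add 7h to convert from UTC-7).
Yosef in UTC: 14:00-19:05, 20:50-21:30.
Omar in UTC: 08:05-10:05, 10:40-14:55 (add 7h to convert from UTC-7).
Wiremu in UTC: 08:30-10:20, 10:35-12:40, 13:55-15:05, 16:05-18:35 (add 7h to convert from UTC-7).
Idris ∩ Chen: 09:40-12:25, 20:25-20:55.
Idris ∩ Chen ∩ Sam: 09:40-11:00, 12:15-12:25.
Idris ∩ Chen ∩ Sam ∩ Dana: 10:05-11:00, 12:15-12:25.
Idris ∩ Chen ∩ Sam ∩ Dana ∩ Yosef: ∅.
Idris ∩ Chen ∩ Sam ∩ Dana ∩ Yosef ∩ Omar: ∅.
Idris ∩ Chen ∩ Sam ∩ Dana ∩ Yosef ∩ Omar ∩ Wiremu: ∅.
There is no time when everyone is free.
No common window exists, so the longest block is 0 minutes.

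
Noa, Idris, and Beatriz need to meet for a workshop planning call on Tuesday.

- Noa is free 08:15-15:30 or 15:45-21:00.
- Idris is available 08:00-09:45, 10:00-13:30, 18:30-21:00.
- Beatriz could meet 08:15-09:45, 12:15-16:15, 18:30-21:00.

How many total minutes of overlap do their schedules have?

Noa ∩ Idris: 08:15-09:45, 10:00-13:30, 18:30-21:00.
Noa ∩ Idris ∩ Beatriz: 08:15-09:45, 12:15-13:30, 18:30-21:00.
Summing the common windows: 90 + 75 + 150 = 315 minutes.

315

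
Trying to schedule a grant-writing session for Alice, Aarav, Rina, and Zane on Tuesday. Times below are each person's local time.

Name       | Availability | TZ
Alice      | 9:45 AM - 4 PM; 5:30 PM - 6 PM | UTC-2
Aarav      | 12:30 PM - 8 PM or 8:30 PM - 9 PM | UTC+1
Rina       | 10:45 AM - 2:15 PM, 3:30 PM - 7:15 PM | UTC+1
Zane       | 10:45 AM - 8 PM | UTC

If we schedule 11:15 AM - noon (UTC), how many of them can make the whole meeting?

2

Alice in UTC: 11:45-18:00, 19:30-20:00 (add 2h to convert from UTC-2).
Aarav in UTC: 11:30-19:00, 19:30-20:00 (subtract 1h to convert from UTC+1).
Rina in UTC: 09:45-13:15, 14:30-18:15 (subtract 1h to convert from UTC+1).
Zane in UTC: 10:45-20:00.
Rina and Zane can make the full 11:15-12:00 slot — that's 2.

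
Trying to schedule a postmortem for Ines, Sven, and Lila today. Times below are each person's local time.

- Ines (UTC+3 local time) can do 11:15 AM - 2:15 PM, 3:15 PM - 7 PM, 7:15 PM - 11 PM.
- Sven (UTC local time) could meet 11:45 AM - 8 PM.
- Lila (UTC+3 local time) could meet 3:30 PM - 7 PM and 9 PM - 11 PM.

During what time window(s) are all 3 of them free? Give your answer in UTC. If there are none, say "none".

Ines in UTC: 08:15-11:15, 12:15-16:00, 16:15-20:00 (subtract 3h to convert from UTC+3).
Sven in UTC: 11:45-20:00.
Lila in UTC: 12:30-16:00, 18:00-20:00 (subtract 3h to convert from UTC+3).
Ines ∩ Sven: 12:15-16:00, 16:15-20:00.
Ines ∩ Sven ∩ Lila: 12:30-16:00, 18:00-20:00.

12:30-16:00, 18:00-20:00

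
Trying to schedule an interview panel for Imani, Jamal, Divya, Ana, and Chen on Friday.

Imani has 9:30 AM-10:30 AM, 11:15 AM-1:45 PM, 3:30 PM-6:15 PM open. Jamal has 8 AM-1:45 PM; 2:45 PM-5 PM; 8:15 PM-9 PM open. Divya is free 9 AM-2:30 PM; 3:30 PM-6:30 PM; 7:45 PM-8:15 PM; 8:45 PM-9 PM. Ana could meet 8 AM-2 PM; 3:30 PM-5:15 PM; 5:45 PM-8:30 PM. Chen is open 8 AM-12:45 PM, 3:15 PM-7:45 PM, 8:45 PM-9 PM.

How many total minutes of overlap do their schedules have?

Imani ∩ Jamal: 09:30-10:30, 11:15-13:45, 15:30-17:00.
Imani ∩ Jamal ∩ Divya: 09:30-10:30, 11:15-13:45, 15:30-17:00.
Imani ∩ Jamal ∩ Divya ∩ Ana: 09:30-10:30, 11:15-13:45, 15:30-17:00.
Imani ∩ Jamal ∩ Divya ∩ Ana ∩ Chen: 09:30-10:30, 11:15-12:45, 15:30-17:00.
Summing the common windows: 60 + 90 + 90 = 240 minutes.

240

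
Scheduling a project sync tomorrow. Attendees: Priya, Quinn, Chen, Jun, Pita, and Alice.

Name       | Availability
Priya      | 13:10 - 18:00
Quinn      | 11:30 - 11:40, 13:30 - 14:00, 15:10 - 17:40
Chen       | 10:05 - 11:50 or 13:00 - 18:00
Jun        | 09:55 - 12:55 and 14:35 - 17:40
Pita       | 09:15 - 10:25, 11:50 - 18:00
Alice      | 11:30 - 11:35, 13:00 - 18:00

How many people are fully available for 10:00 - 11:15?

1

Jun can make the full 10:00-11:15 slot — that's 1.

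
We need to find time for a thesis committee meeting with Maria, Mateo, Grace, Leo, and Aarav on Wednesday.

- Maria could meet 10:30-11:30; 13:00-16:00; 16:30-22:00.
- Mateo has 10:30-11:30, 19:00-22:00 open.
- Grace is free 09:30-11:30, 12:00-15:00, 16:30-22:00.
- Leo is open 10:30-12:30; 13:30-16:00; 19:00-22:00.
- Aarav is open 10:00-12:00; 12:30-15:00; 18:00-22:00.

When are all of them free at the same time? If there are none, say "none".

Maria ∩ Mateo: 10:30-11:30, 19:00-22:00.
Maria ∩ Mateo ∩ Grace: 10:30-11:30, 19:00-22:00.
Maria ∩ Mateo ∩ Grace ∩ Leo: 10:30-11:30, 19:00-22:00.
Maria ∩ Mateo ∩ Grace ∩ Leo ∩ Aarav: 10:30-11:30, 19:00-22:00.

10:30-11:30, 19:00-22:00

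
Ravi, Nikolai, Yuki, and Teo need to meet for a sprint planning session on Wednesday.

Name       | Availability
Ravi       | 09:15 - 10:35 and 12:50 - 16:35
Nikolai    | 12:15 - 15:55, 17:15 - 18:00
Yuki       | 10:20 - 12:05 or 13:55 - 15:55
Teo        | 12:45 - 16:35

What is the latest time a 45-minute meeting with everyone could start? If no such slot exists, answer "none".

15:10

Ravi ∩ Nikolai: 12:50-15:55.
Ravi ∩ Nikolai ∩ Yuki: 13:55-15:55.
Ravi ∩ Nikolai ∩ Yuki ∩ Teo: 13:55-15:55.
The last common window of at least 45 minutes is 13:55-15:55; a 45-minute meeting can start as late as 15:10 and still end by 15:55.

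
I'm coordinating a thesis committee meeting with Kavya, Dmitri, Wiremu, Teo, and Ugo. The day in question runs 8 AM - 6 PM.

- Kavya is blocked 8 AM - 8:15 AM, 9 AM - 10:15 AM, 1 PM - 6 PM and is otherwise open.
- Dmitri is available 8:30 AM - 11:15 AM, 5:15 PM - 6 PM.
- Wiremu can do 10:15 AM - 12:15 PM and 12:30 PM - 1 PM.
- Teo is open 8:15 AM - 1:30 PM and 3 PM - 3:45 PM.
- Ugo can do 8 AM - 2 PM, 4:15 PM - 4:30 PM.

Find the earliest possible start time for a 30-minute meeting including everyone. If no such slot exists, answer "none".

Kavya free: 08:15-09:00, 10:15-13:00 (invert busy blocks within the working day).
Dmitri free: 08:30-11:15, 17:15-18:00.
Wiremu free: 10:15-12:15, 12:30-13:00.
Teo free: 08:15-13:30, 15:00-15:45.
Ugo free: 08:00-14:00, 16:15-16:30.
Kavya ∩ Dmitri: 08:30-09:00, 10:15-11:15.
Kavya ∩ Dmitri ∩ Wiremu: 10:15-11:15.
Kavya ∩ Dmitri ∩ Wiremu ∩ Teo: 10:15-11:15.
Kavya ∩ Dmitri ∩ Wiremu ∩ Teo ∩ Ugo: 10:15-11:15.
The first common window of at least 30 minutes is 10:15-11:15, so the earliest start is 10:15.

10:15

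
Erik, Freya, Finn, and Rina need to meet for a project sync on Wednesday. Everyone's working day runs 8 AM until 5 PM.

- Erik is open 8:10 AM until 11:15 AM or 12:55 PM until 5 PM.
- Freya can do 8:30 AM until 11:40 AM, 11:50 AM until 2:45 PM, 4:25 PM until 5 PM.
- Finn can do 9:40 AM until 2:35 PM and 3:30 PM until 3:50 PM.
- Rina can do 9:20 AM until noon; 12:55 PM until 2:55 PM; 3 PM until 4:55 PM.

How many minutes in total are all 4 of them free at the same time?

195

Erik ∩ Freya: 08:30-11:15, 12:55-14:45, 16:25-17:00.
Erik ∩ Freya ∩ Finn: 09:40-11:15, 12:55-14:35.
Erik ∩ Freya ∩ Finn ∩ Rina: 09:40-11:15, 12:55-14:35.
Those are the intersection windows.
Summing the common windows: 95 + 100 = 195 minutes.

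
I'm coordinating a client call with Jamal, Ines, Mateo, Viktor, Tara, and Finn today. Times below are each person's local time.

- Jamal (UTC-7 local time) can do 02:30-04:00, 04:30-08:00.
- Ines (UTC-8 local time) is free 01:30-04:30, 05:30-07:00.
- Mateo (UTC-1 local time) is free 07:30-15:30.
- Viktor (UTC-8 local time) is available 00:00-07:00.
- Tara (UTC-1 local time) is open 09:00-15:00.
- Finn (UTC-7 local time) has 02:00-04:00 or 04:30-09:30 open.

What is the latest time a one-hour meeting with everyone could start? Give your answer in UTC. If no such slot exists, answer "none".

14:00

Jamal in UTC: 09:30-11:00, 11:30-15:00 (add 7h to convert from UTC-7).
Ines in UTC: 09:30-12:30, 13:30-15:00 (add 8h to convert from UTC-8).
Mateo in UTC: 08:30-16:30 (add 1h to convert from UTC-1).
Viktor in UTC: 08:00-15:00 (add 8h to convert from UTC-8).
Tara in UTC: 10:00-16:00 (add 1h to convert from UTC-1).
Finn in UTC: 09:00-11:00, 11:30-16:30 (add 7h to convert from UTC-7).
Jamal ∩ Ines: 09:30-11:00, 11:30-12:30, 13:30-15:00.
Jamal ∩ Ines ∩ Mateo: 09:30-11:00, 11:30-12:30, 13:30-15:00.
Jamal ∩ Ines ∩ Mateo ∩ Viktor: 09:30-11:00, 11:30-12:30, 13:30-15:00.
Jamal ∩ Ines ∩ Mateo ∩ Viktor ∩ Tara: 10:00-11:00, 11:30-12:30, 13:30-15:00.
Jamal ∩ Ines ∩ Mateo ∩ Viktor ∩ Tara ∩ Finn: 10:00-11:00, 11:30-12:30, 13:30-15:00.
The last common window of at least 60 minutes is 13:30-15:00; a 60-minute meeting can start as late as 14:00 and still end by 15:00.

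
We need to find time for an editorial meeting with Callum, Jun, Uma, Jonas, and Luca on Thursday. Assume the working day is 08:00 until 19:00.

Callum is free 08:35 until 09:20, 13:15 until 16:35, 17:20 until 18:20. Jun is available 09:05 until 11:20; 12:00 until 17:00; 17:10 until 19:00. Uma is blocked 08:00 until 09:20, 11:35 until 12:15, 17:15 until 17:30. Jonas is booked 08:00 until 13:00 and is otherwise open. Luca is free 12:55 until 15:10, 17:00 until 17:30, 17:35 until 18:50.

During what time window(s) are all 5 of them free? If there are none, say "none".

Callum free: 08:35-09:20, 13:15-16:35, 17:20-18:20.
Jun free: 09:05-11:20, 12:00-17:00, 17:10-19:00.
Uma free: 09:20-11:35, 12:15-17:15, 17:30-19:00 (invert busy blocks within the working day).
Jonas free: 13:00-19:00 (invert busy blocks within the working day).
Luca free: 12:55-15:10, 17:00-17:30, 17:35-18:50.
Callum ∩ Jun: 09:05-09:20, 13:15-16:35, 17:20-18:20.
Callum ∩ Jun ∩ Uma: 13:15-16:35, 17:30-18:20.
Callum ∩ Jun ∩ Uma ∩ Jonas: 13:15-16:35, 17:30-18:20.
Callum ∩ Jun ∩ Uma ∩ Jonas ∩ Luca: 13:15-15:10, 17:35-18:20.
So the common availability across everyone is 13:15-15:10, 17:35-18:20.

13:15-15:10, 17:35-18:20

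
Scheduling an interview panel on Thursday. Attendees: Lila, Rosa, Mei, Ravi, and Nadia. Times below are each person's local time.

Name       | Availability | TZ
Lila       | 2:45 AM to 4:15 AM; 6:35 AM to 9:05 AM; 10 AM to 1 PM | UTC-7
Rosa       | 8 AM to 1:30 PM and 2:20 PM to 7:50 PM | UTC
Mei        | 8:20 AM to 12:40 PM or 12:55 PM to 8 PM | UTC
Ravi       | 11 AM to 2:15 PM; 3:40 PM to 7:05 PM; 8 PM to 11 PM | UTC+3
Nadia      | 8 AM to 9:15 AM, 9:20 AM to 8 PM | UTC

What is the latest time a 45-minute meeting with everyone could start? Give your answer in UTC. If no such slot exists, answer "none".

19:05

Lila in UTC: 09:45-11:15, 13:35-16:05, 17:00-20:00 (add 7h to convert from UTC-7).
Rosa in UTC: 08:00-13:30, 14:20-19:50.
Mei in UTC: 08:20-12:40, 12:55-20:00.
Ravi in UTC: 08:00-11:15, 12:40-16:05, 17:00-20:00 (subtract 3h to convert from UTC+3).
Nadia in UTC: 08:00-09:15, 09:20-20:00.
Lila ∩ Rosa: 09:45-11:15, 14:20-16:05, 17:00-19:50.
Lila ∩ Rosa ∩ Mei: 09:45-11:15, 14:20-16:05, 17:00-19:50.
Lila ∩ Rosa ∩ Mei ∩ Ravi: 09:45-11:15, 14:20-16:05, 17:00-19:50.
Lila ∩ Rosa ∩ Mei ∩ Ravi ∩ Nadia: 09:45-11:15, 14:20-16:05, 17:00-19:50.
The last common window of at least 45 minutes is 17:00-19:50; a 45-minute meeting can start as late as 19:05 and still end by 19:50.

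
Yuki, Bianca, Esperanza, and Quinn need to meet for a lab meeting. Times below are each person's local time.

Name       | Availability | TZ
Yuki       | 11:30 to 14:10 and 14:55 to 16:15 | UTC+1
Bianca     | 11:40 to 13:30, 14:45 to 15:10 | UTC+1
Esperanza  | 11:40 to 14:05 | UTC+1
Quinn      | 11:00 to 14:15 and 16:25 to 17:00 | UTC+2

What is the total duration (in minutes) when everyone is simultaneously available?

Yuki in UTC: 10:30-13:10, 13:55-15:15 (subtract 1h to convert from UTC+1).
Bianca in UTC: 10:40-12:30, 13:45-14:10 (subtract 1h to convert from UTC+1).
Esperanza in UTC: 10:40-13:05 (subtract 1h to convert from UTC+1).
Quinn in UTC: 09:00-12:15, 14:25-15:00 (subtract 2h to convert from UTC+2).
Yuki ∩ Bianca: 10:40-12:30, 13:55-14:10.
Yuki ∩ Bianca ∩ Esperanza: 10:40-12:30.
Yuki ∩ Bianca ∩ Esperanza ∩ Quinn: 10:40-12:15.
That's a single block of 95 minutes.

95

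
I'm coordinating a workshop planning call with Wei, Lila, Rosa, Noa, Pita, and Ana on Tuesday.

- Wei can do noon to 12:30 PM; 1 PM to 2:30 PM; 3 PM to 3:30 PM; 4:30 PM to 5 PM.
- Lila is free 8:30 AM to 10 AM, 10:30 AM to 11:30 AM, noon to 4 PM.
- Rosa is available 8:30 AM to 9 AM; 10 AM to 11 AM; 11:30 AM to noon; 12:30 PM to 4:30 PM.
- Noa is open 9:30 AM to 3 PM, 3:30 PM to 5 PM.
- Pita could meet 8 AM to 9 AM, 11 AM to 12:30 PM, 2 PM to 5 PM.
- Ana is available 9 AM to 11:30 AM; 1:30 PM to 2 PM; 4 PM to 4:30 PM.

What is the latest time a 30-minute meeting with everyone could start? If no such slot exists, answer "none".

Wei ∩ Lila: 12:00-12:30, 13:00-14:30, 15:00-15:30.
Wei ∩ Lila ∩ Rosa: 13:00-14:30, 15:00-15:30.
Wei ∩ Lila ∩ Rosa ∩ Noa: 13:00-14:30.
Wei ∩ Lila ∩ Rosa ∩ Noa ∩ Pita: 14:00-14:30.
Wei ∩ Lila ∩ Rosa ∩ Noa ∩ Pita ∩ Ana: ∅.
There is no time when everyone is free.
No common window is at least 30 minutes long.

none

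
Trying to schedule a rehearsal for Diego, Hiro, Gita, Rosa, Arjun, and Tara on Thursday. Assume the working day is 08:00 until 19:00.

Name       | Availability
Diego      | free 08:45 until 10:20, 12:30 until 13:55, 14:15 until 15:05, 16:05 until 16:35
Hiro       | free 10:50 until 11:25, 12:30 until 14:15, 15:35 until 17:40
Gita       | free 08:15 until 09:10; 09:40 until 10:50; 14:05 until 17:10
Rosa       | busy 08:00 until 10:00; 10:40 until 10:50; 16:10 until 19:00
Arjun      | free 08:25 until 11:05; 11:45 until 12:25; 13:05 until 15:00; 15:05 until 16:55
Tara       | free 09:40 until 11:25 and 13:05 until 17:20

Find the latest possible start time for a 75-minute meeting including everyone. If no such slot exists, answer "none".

Diego free: 08:45-10:20, 12:30-13:55, 14:15-15:05, 16:05-16:35.
Hiro free: 10:50-11:25, 12:30-14:15, 15:35-17:40.
Gita free: 08:15-09:10, 09:40-10:50, 14:05-17:10.
Rosa free: 10:00-10:40, 10:50-16:10 (invert busy blocks within the working day).
Arjun free: 08:25-11:05, 11:45-12:25, 13:05-15:00, 15:05-16:55.
Tara free: 09:40-11:25, 13:05-17:20.
Diego ∩ Hiro: 12:30-13:55, 16:05-16:35.
Diego ∩ Hiro ∩ Gita: 16:05-16:35.
Diego ∩ Hiro ∩ Gita ∩ Rosa: 16:05-16:10.
Diego ∩ Hiro ∩ Gita ∩ Rosa ∩ Arjun: 16:05-16:10.
Diego ∩ Hiro ∩ Gita ∩ Rosa ∩ Arjun ∩ Tara: 16:05-16:10.
No common window is at least 75 minutes long.

none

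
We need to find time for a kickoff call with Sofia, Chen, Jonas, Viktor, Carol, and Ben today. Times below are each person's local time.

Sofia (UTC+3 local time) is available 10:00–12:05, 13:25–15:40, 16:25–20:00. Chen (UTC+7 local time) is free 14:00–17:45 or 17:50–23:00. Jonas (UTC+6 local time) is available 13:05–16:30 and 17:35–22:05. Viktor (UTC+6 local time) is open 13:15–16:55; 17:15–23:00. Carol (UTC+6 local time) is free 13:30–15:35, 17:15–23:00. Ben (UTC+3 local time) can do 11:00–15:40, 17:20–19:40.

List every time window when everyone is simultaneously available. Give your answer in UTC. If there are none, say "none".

08:00-09:05, 11:35-12:40, 14:20-16:00

Sofia in UTC: 07:00-09:05, 10:25-12:40, 13:25-17:00 (subtract 3h to convert from UTC+3).
Chen in UTC: 07:00-10:45, 10:50-16:00 (subtract 7h to convert from UTC+7).
Jonas in UTC: 07:05-10:30, 11:35-16:05 (subtract 6h to convert from UTC+6).
Viktor in UTC: 07:15-10:55, 11:15-17:00 (subtract 6h to convert from UTC+6).
Carol in UTC: 07:30-09:35, 11:15-17:00 (subtract 6h to convert from UTC+6).
Ben in UTC: 08:00-12:40, 14:20-16:40 (subtract 3h to convert from UTC+3).
Sofia ∩ Chen: 07:00-09:05, 10:25-10:45, 10:50-12:40, 13:25-16:00.
Sofia ∩ Chen ∩ Jonas: 07:05-09:05, 10:25-10:30, 11:35-12:40, 13:25-16:00.
Sofia ∩ Chen ∩ Jonas ∩ Viktor: 07:15-09:05, 10:25-10:30, 11:35-12:40, 13:25-16:00.
Sofia ∩ Chen ∩ Jonas ∩ Viktor ∩ Carol: 07:30-09:05, 11:35-12:40, 13:25-16:00.
Sofia ∩ Chen ∩ Jonas ∩ Viktor ∩ Carol ∩ Ben: 08:00-09:05, 11:35-12:40, 14:20-16:00.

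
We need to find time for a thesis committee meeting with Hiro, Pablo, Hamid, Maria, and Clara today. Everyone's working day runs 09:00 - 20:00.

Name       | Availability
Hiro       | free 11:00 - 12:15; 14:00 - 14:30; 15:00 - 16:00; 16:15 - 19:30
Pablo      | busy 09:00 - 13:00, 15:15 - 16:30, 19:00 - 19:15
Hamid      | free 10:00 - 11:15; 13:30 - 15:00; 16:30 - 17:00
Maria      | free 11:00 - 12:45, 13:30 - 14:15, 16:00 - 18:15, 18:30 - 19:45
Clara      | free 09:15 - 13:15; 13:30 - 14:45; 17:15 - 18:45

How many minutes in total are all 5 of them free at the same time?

Hiro free: 11:00-12:15, 14:00-14:30, 15:00-16:00, 16:15-19:30.
Pablo free: 13:00-15:15, 16:30-19:00, 19:15-20:00 (invert busy blocks within the working day).
Hamid free: 10:00-11:15, 13:30-15:00, 16:30-17:00.
Maria free: 11:00-12:45, 13:30-14:15, 16:00-18:15, 18:30-19:45.
Clara free: 09:15-13:15, 13:30-14:45, 17:15-18:45.
Hiro ∩ Pablo: 14:00-14:30, 15:00-15:15, 16:30-19:00, 19:15-19:30.
Hiro ∩ Pablo ∩ Hamid: 14:00-14:30, 16:30-17:00.
Hiro ∩ Pablo ∩ Hamid ∩ Maria: 14:00-14:15, 16:30-17:00.
Hiro ∩ Pablo ∩ Hamid ∩ Maria ∩ Clara: 14:00-14:15.
So the common availability across everyone is 14:00-14:15.
That's a single block of 15 minutes.

15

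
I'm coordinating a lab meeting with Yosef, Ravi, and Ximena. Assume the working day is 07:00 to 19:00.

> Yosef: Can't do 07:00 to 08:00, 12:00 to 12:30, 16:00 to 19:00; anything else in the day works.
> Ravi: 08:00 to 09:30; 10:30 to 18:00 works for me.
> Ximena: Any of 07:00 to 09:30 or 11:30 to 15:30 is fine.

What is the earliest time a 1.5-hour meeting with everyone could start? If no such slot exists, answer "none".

08:00

Yosef free: 08:00-12:00, 12:30-16:00 (invert busy blocks within the working day).
Ravi free: 08:00-09:30, 10:30-18:00.
Ximena free: 07:00-09:30, 11:30-15:30.
Yosef ∩ Ravi: 08:00-09:30, 10:30-12:00, 12:30-16:00.
Yosef ∩ Ravi ∩ Ximena: 08:00-09:30, 11:30-12:00, 12:30-15:30.
So the common availability across everyone is 08:00-09:30, 11:30-12:00, 12:30-15:30.
The first common window of at least 90 minutes is 08:00-09:30, so the earliest start is 08:00.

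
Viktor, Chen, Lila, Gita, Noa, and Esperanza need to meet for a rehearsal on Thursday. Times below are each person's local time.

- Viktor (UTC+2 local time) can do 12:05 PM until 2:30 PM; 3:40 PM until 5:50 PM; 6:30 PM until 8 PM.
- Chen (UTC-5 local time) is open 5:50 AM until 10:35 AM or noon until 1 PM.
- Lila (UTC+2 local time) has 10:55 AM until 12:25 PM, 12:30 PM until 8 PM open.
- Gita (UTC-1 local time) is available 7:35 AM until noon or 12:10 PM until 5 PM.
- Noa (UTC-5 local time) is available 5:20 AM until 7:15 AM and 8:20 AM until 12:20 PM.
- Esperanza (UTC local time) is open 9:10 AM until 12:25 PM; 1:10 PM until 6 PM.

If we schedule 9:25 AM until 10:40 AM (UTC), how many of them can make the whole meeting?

2

Viktor in UTC: 10:05-12:30, 13:40-15:50, 16:30-18:00 (subtract 2h to convert from UTC+2).
Chen in UTC: 10:50-15:35, 17:00-18:00 (add 5h to convert from UTC-5).
Lila in UTC: 08:55-10:25, 10:30-18:00 (subtract 2h to convert from UTC+2).
Gita in UTC: 08:35-13:00, 13:10-18:00 (add 1h to convert from UTC-1).
Noa in UTC: 10:20-12:15, 13:20-17:20 (add 5h to convert from UTC-5).
Esperanza in UTC: 09:10-12:25, 13:10-18:00.
Gita and Esperanza can make the full 09:25-10:40 slot — that's 2.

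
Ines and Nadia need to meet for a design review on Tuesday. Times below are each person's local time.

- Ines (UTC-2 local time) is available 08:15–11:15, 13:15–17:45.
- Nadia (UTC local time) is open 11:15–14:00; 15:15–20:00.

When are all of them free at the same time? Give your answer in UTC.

Ines in UTC: 10:15-13:15, 15:15-19:45 (add 2h to convert from UTC-2).
Nadia in UTC: 11:15-14:00, 15:15-20:00.
Ines ∩ Nadia: 11:15-13:15, 15:15-19:45.

11:15-13:15, 15:15-19:45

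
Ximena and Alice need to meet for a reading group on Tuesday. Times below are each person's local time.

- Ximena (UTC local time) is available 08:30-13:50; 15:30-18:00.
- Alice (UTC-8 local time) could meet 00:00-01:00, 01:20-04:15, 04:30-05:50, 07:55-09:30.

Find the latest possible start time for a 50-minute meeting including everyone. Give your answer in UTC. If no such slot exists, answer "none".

Ximena in UTC: 08:30-13:50, 15:30-18:00.
Alice in UTC: 08:00-09:00, 09:20-12:15, 12:30-13:50, 15:55-17:30 (add 8h to convert from UTC-8).
Ximena ∩ Alice: 08:30-09:00, 09:20-12:15, 12:30-13:50, 15:55-17:30.
The last common window of at least 50 minutes is 15:55-17:30; a 50-minute meeting can start as late as 16:40 and still end by 17:30.

16:40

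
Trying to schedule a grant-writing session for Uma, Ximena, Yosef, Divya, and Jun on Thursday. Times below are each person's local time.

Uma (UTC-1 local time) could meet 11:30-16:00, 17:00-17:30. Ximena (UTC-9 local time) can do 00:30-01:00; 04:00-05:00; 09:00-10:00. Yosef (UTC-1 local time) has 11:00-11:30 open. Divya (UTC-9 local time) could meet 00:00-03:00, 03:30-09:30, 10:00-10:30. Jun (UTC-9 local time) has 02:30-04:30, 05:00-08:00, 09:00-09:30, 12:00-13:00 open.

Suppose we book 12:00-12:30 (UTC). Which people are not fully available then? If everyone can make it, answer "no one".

Divya, Uma, Ximena

Uma in UTC: 12:30-17:00, 18:00-18:30 (add 1h to convert from UTC-1).
Ximena in UTC: 09:30-10:00, 13:00-14:00, 18:00-19:00 (add 9h to convert from UTC-9).
Yosef in UTC: 12:00-12:30 (add 1h to convert from UTC-1).
Divya in UTC: 09:00-12:00, 12:30-18:30, 19:00-19:30 (add 9h to convert from UTC-9).
Jun in UTC: 11:30-13:30, 14:00-17:00, 18:00-18:30, 21:00-22:00 (add 9h to convert from UTC-9).
Uma: not fully free for 12:00-12:30. Ximena: not fully free for 12:00-12:30. Yosef: free for 12:00-12:30. Divya: not fully free for 12:00-12:30. Jun: free for 12:00-12:30.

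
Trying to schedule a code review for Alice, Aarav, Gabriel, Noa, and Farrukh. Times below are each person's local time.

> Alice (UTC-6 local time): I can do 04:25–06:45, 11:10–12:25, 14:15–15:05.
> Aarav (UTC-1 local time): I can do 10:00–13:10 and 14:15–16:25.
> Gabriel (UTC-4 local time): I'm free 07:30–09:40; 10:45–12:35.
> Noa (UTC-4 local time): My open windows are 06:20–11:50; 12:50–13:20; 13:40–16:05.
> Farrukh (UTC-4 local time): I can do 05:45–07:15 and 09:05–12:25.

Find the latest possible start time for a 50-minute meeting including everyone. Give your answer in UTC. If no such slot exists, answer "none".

Alice in UTC: 10:25-12:45, 17:10-18:25, 20:15-21:05 (add 6h to convert from UTC-6).
Aarav in UTC: 11:00-14:10, 15:15-17:25 (add 1h to convert from UTC-1).
Gabriel in UTC: 11:30-13:40, 14:45-16:35 (add 4h to convert from UTC-4).
Noa in UTC: 10:20-15:50, 16:50-17:20, 17:40-20:05 (add 4h to convert from UTC-4).
Farrukh in UTC: 09:45-11:15, 13:05-16:25 (add 4h to convert from UTC-4).
Alice ∩ Aarav: 11:00-12:45, 17:10-17:25.
Alice ∩ Aarav ∩ Gabriel: 11:30-12:45.
Alice ∩ Aarav ∩ Gabriel ∩ Noa: 11:30-12:45.
Alice ∩ Aarav ∩ Gabriel ∩ Noa ∩ Farrukh: ∅.
There is no time when everyone is free.
No common window is at least 50 minutes long.

none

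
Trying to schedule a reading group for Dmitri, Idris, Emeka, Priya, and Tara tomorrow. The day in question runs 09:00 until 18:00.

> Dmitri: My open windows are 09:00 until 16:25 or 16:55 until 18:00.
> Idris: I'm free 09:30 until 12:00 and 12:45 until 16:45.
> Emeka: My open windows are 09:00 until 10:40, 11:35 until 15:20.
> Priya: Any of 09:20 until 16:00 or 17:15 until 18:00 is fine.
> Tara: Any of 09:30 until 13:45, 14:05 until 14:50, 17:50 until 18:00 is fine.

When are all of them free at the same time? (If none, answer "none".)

09:30-10:40, 11:35-12:00, 12:45-13:45, 14:05-14:50

Dmitri ∩ Idris: 09:30-12:00, 12:45-16:25.
Dmitri ∩ Idris ∩ Emeka: 09:30-10:40, 11:35-12:00, 12:45-15:20.
Dmitri ∩ Idris ∩ Emeka ∩ Priya: 09:30-10:40, 11:35-12:00, 12:45-15:20.
Dmitri ∩ Idris ∩ Emeka ∩ Priya ∩ Tara: 09:30-10:40, 11:35-12:00, 12:45-13:45, 14:05-14:50.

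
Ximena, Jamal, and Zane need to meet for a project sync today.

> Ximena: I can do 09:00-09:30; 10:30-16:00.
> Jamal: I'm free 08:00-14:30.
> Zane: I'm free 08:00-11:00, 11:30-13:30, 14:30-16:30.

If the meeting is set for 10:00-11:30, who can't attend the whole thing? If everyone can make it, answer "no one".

Ximena, Zane

Ximena: not fully free for 10:00-11:30. Jamal: free for 10:00-11:30. Zane: not fully free for 10:00-11:30.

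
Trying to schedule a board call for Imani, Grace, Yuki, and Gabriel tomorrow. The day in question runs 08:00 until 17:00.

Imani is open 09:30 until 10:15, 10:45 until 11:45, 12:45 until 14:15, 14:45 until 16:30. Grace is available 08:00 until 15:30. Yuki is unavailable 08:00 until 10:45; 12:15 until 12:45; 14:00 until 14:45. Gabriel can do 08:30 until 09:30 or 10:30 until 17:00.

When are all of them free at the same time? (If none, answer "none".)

10:45-11:45, 12:45-14:00, 14:45-15:30

Imani free: 09:30-10:15, 10:45-11:45, 12:45-14:15, 14:45-16:30.
Grace free: 08:00-15:30.
Yuki free: 10:45-12:15, 12:45-14:00, 14:45-17:00 (invert busy blocks within the working day).
Gabriel free: 08:30-09:30, 10:30-17:00.
Imani ∩ Grace: 09:30-10:15, 10:45-11:45, 12:45-14:15, 14:45-15:30.
Imani ∩ Grace ∩ Yuki: 10:45-11:45, 12:45-14:00, 14:45-15:30.
Imani ∩ Grace ∩ Yuki ∩ Gabriel: 10:45-11:45, 12:45-14:00, 14:45-15:30.
Those are the intersection windows.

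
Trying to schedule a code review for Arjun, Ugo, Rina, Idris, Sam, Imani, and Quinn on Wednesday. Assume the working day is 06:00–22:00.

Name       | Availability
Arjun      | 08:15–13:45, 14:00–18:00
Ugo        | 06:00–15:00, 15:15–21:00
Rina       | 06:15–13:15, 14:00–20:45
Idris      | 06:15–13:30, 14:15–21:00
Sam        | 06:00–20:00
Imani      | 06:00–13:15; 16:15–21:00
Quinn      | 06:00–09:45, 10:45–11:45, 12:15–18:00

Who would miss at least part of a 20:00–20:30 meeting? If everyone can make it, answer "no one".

Arjun: not fully free for 20:00-20:30. Ugo: free for 20:00-20:30. Rina: free for 20:00-20:30. Idris: free for 20:00-20:30. Sam: not fully free for 20:00-20:30. Imani: free for 20:00-20:30. Quinn: not fully free for 20:00-20:30.

Arjun, Quinn, Sam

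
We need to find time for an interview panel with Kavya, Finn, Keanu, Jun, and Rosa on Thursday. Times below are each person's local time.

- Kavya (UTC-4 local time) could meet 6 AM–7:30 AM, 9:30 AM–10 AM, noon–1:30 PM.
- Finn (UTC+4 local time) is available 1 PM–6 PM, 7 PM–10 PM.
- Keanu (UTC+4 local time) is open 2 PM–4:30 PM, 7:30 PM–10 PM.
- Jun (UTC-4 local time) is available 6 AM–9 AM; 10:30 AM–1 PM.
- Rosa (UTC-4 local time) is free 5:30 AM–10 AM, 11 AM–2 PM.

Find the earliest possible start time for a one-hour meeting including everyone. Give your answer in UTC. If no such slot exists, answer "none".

10:00

Kavya in UTC: 10:00-11:30, 13:30-14:00, 16:00-17:30 (add 4h to convert from UTC-4).
Finn in UTC: 09:00-14:00, 15:00-18:00 (subtract 4h to convert from UTC+4).
Keanu in UTC: 10:00-12:30, 15:30-18:00 (subtract 4h to convert from UTC+4).
Jun in UTC: 10:00-13:00, 14:30-17:00 (add 4h to convert from UTC-4).
Rosa in UTC: 09:30-14:00, 15:00-18:00 (add 4h to convert from UTC-4).
Kavya ∩ Finn: 10:00-11:30, 13:30-14:00, 16:00-17:30.
Kavya ∩ Finn ∩ Keanu: 10:00-11:30, 16:00-17:30.
Kavya ∩ Finn ∩ Keanu ∩ Jun: 10:00-11:30, 16:00-17:00.
Kavya ∩ Finn ∩ Keanu ∩ Jun ∩ Rosa: 10:00-11:30, 16:00-17:00.
Those are the intersection windows.
The first common window of at least 60 minutes is 10:00-11:30, so the earliest start is 10:00.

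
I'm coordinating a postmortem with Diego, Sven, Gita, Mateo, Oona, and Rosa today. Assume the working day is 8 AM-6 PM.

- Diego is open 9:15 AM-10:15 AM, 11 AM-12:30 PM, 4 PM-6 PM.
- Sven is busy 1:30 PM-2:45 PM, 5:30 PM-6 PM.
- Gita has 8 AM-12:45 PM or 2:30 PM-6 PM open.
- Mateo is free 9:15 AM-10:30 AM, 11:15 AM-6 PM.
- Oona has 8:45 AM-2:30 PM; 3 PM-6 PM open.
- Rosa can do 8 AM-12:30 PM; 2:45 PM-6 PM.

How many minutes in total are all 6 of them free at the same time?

Diego free: 09:15-10:15, 11:00-12:30, 16:00-18:00.
Sven free: 08:00-13:30, 14:45-17:30 (invert busy blocks within the working day).
Gita free: 08:00-12:45, 14:30-18:00.
Mateo free: 09:15-10:30, 11:15-18:00.
Oona free: 08:45-14:30, 15:00-18:00.
Rosa free: 08:00-12:30, 14:45-18:00.
Diego ∩ Sven: 09:15-10:15, 11:00-12:30, 16:00-17:30.
Diego ∩ Sven ∩ Gita: 09:15-10:15, 11:00-12:30, 16:00-17:30.
Diego ∩ Sven ∩ Gita ∩ Mateo: 09:15-10:15, 11:15-12:30, 16:00-17:30.
Diego ∩ Sven ∩ Gita ∩ Mateo ∩ Oona: 09:15-10:15, 11:15-12:30, 16:00-17:30.
Diego ∩ Sven ∩ Gita ∩ Mateo ∩ Oona ∩ Rosa: 09:15-10:15, 11:15-12:30, 16:00-17:30.
Summing the common windows: 60 + 75 + 90 = 225 minutes.

225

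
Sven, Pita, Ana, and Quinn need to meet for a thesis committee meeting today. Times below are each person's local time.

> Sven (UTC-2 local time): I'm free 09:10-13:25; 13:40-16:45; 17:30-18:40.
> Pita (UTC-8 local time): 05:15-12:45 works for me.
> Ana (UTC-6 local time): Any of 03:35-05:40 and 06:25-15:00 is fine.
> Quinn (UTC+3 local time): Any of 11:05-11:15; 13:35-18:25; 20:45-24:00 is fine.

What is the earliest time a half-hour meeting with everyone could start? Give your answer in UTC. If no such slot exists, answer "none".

13:15

Sven in UTC: 11:10-15:25, 15:40-18:45, 19:30-20:40 (add 2h to convert from UTC-2).
Pita in UTC: 13:15-20:45 (add 8h to convert from UTC-8).
Ana in UTC: 09:35-11:40, 12:25-21:00 (add 6h to convert from UTC-6).
Quinn in UTC: 08:05-08:15, 10:35-15:25, 17:45-21:00 (subtract 3h to convert from UTC+3).
Sven ∩ Pita: 13:15-15:25, 15:40-18:45, 19:30-20:40.
Sven ∩ Pita ∩ Ana: 13:15-15:25, 15:40-18:45, 19:30-20:40.
Sven ∩ Pita ∩ Ana ∩ Quinn: 13:15-15:25, 17:45-18:45, 19:30-20:40.
Those are the intersection windows.
The first common window of at least 30 minutes is 13:15-15:25, so the earliest start is 13:15.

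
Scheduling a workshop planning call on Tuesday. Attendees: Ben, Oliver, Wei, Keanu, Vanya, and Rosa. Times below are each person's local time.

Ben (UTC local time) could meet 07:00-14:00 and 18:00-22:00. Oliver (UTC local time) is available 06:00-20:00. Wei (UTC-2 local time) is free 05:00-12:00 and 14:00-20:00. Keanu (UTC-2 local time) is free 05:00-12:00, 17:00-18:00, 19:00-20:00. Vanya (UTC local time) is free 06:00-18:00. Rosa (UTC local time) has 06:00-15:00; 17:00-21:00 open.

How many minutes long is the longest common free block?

420

Ben in UTC: 07:00-14:00, 18:00-22:00.
Oliver in UTC: 06:00-20:00.
Wei in UTC: 07:00-14:00, 16:00-22:00 (add 2h to convert from UTC-2).
Keanu in UTC: 07:00-14:00, 19:00-20:00, 21:00-22:00 (add 2h to convert from UTC-2).
Vanya in UTC: 06:00-18:00.
Rosa in UTC: 06:00-15:00, 17:00-21:00.
Ben ∩ Oliver: 07:00-14:00, 18:00-20:00.
Ben ∩ Oliver ∩ Wei: 07:00-14:00, 18:00-20:00.
Ben ∩ Oliver ∩ Wei ∩ Keanu: 07:00-14:00, 19:00-20:00.
Ben ∩ Oliver ∩ Wei ∩ Keanu ∩ Vanya: 07:00-14:00.
Ben ∩ Oliver ∩ Wei ∩ Keanu ∩ Vanya ∩ Rosa: 07:00-14:00.
Those are the intersection windows.
The longest is 07:00-14:00 at 420 minutes.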